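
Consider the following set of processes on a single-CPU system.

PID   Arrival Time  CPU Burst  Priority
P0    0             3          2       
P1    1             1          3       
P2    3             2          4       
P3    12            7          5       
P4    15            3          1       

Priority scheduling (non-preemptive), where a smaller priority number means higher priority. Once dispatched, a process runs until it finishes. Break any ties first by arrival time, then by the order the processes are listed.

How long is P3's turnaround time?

Schedule: | P0 0-3 | P1 3-4 | P2 4-6 | idle 6-12 | P3 12-19 | P4 19-22 |
Completion: P0=3  P1=4  P2=6  P3=19  P4=22
Turnaround (C−A): P0=3  P1=3  P2=3  P3=7  P4=7
Turnaround(P3) = completion − arrival = 19 − 12 = 7

7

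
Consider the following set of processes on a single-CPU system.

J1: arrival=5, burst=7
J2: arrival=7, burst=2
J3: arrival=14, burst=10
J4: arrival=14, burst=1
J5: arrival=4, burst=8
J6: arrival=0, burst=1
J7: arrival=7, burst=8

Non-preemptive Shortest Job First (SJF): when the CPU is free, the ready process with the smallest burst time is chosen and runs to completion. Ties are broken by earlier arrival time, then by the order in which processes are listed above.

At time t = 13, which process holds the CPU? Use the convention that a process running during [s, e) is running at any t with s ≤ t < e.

J2

Gantt: | J6 0-1 | idle 1-4 | J5 4-12 | J2 12-14 | J4 14-15 | J1 15-22 | J7 22-30 | J3 30-40 |
Completion: J1=22  J2=14  J3=40  J4=15  J5=12  J6=1  J7=30
Turnaround (C−A): J1=17  J2=7  J3=26  J4=1  J5=8  J6=1  J7=23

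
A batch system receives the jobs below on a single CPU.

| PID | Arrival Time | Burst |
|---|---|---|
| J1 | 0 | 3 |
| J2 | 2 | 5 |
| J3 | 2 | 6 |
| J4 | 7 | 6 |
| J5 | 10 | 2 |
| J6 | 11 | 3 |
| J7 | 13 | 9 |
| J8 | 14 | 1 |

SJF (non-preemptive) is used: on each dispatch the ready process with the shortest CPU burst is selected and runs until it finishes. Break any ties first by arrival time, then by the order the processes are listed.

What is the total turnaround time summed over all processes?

Schedule: | J1 0-3 | J2 3-8 | J3 8-14 | J8 14-15 | J5 15-17 | J6 17-20 | J4 20-26 | J7 26-35 |
Completion: J1=3  J2=8  J3=14  J4=26  J5=17  J6=20  J7=35  J8=15
Turnaround = completion − arrival: J1=3, J2=6, J3=12, J4=19, J5=7, J6=9, J7=22, J8=1
Total turnaround = 3 + 6 + 12 + 19 + 7 + 9 + 22 + 1 = 79

79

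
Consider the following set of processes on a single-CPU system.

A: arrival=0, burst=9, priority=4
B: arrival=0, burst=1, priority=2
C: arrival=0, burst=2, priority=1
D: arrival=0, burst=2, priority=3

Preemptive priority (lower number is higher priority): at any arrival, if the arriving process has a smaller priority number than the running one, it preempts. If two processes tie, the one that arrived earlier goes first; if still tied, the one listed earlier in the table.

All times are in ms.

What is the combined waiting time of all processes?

Gantt: | C 0-2 | B 2-3 | D 3-5 | A 5-14 |
Completion: A=14  B=3  C=2  D=5
Turnaround (C−A): A=14  B=3  C=2  D=5
Waiting = turnaround − burst: A=5, B=2, C=0, D=3
Total waiting = 5 + 2 + 0 + 3 = 10

10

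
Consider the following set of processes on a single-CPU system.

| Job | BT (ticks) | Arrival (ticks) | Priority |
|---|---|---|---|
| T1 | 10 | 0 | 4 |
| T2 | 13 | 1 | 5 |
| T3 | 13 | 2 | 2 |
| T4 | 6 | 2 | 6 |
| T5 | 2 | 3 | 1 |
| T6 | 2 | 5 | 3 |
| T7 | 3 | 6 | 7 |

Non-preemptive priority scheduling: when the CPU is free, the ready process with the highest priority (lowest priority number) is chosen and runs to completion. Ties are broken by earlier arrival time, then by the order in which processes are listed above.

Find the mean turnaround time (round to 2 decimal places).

Gantt: | T1 0-10 | T5 10-12 | T3 12-25 | T6 25-27 | T2 27-40 | T4 40-46 | T7 46-49 |
Completion: T1=10  T2=40  T3=25  T4=46  T5=12  T6=27  T7=49
Turnaround (C−A): T1=10  T2=39  T3=23  T4=44  T5=9  T6=22  T7=43
Turnaround times: T1=10, T2=39, T3=23, T4=44, T5=9, T6=22, T7=43
Average turnaround = (10+39+23+44+9+22+43) / 7 = 190/7 = 27.14

27.14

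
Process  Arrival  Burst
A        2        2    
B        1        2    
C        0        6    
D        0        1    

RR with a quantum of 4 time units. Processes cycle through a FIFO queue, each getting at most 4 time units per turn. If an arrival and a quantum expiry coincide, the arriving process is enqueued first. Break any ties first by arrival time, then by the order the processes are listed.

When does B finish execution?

7

Timeline: | C 0-4 | D 4-5 | B 5-7 | A 7-9 | C 9-11 |
Completion: A=9  B=7  C=11  D=5
Turnaround (C−A): A=7  B=6  C=11  D=5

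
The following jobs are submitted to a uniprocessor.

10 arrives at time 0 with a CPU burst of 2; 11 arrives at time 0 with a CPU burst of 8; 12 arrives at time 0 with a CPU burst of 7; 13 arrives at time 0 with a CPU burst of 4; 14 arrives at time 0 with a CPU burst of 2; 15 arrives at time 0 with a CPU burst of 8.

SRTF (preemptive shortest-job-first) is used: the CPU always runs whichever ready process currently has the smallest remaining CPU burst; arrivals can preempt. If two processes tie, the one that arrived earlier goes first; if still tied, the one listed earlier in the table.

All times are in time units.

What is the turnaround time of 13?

8

Gantt: | 10 0-2 | 14 2-4 | 13 4-8 | 12 8-15 | 11 15-23 | 15 23-31 |
Completion: 10=2  11=23  12=15  13=8  14=4  15=31
Turnaround (C−A): 10=2  11=23  12=15  13=8  14=4  15=31
Turnaround(13) = completion − arrival = 8 − 0 = 8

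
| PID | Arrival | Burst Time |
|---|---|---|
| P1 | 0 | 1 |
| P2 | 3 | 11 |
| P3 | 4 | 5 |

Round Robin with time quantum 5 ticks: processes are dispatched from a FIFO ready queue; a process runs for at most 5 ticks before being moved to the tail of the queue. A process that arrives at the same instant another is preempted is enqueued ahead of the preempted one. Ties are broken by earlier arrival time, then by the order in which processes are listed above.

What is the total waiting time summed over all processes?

9

Gantt: | P1 0-1 | idle 1-3 | P2 3-8 | P3 8-13 | P2 13-19 |
Completion: P1=1  P2=19  P3=13
Turnaround (C−A): P1=1  P2=16  P3=9
Waiting = turnaround − burst: P1=0, P2=5, P3=4
Total waiting = 0 + 5 + 4 = 9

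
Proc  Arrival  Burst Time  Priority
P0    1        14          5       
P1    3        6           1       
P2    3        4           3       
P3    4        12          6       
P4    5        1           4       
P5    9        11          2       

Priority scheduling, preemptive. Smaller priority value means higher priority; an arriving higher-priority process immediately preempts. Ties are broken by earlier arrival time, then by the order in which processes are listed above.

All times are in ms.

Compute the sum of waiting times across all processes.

Timeline: | idle 0-1 | P0 1-3 | P1 3-9 | P5 9-20 | P2 20-24 | P4 24-25 | P0 25-37 | P3 37-49 |
Completion: P0=37  P1=9  P2=24  P3=49  P4=25  P5=20
Waiting = turnaround − burst: P0=22, P1=0, P2=17, P3=33, P4=19, P5=0
Total waiting = 22 + 0 + 17 + 33 + 19 + 0 = 91

91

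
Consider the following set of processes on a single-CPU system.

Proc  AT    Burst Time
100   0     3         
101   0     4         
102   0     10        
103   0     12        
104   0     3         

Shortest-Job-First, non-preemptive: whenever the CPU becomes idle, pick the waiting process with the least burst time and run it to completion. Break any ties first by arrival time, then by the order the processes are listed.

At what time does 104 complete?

Timeline: | 100 0-3 | 104 3-6 | 101 6-10 | 102 10-20 | 103 20-32 |
Completion: 100=3  101=10  102=20  103=32  104=6
Turnaround (C−A): 100=3  101=10  102=20  103=32  104=6

6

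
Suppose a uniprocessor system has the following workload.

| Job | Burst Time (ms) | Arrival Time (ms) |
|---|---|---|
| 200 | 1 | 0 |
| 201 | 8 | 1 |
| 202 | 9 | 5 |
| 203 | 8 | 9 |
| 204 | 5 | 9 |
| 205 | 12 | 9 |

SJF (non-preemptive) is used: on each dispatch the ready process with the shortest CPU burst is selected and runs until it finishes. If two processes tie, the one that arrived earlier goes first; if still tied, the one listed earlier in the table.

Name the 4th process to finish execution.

203

Gantt: | 200 0-1 | 201 1-9 | 204 9-14 | 203 14-22 | 202 22-31 | 205 31-43 |
Completion: 200=1  201=9  202=31  203=22  204=14  205=43
Turnaround (C−A): 200=1  201=8  202=26  203=13  204=5  205=34
Finish order: 200 → 201 → 204 → 203 → 202 → 205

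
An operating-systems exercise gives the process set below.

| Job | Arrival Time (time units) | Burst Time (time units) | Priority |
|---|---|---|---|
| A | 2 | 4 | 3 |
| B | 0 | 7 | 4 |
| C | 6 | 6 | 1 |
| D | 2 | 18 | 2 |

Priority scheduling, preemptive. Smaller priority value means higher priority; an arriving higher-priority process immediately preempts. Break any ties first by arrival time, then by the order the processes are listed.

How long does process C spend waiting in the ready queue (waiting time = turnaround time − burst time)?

0

Timeline: | B 0-2 | D 2-6 | C 6-12 | D 12-26 | A 26-30 | B 30-35 |
Completion: A=30  B=35  C=12  D=26
Waiting(C) = turnaround − burst = 6 − 6 = 0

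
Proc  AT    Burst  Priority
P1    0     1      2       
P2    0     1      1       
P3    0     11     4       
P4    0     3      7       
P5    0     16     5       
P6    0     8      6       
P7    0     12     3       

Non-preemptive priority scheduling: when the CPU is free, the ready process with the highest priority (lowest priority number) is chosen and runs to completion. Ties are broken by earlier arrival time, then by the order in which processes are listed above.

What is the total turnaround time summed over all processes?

184

Gantt: | P2 0-1 | P1 1-2 | P7 2-14 | P3 14-25 | P5 25-41 | P6 41-49 | P4 49-52 |
Completion: P1=2  P2=1  P3=25  P4=52  P5=41  P6=49  P7=14
Turnaround (C−A): P1=2  P2=1  P3=25  P4=52  P5=41  P6=49  P7=14
Turnaround = completion − arrival: P1=2, P2=1, P3=25, P4=52, P5=41, P6=49, P7=14
Total turnaround = 2 + 1 + 25 + 52 + 41 + 49 + 14 = 184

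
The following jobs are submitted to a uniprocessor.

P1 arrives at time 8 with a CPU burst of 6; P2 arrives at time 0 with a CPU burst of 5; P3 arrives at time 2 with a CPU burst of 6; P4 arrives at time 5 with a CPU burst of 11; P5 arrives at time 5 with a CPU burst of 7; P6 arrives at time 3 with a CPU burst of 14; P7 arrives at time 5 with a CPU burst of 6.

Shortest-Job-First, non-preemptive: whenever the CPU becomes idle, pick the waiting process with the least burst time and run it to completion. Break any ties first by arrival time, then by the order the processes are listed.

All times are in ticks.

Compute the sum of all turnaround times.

154

Gantt: | P2 0-5 | P3 5-11 | P7 11-17 | P1 17-23 | P5 23-30 | P4 30-41 | P6 41-55 |
Completion: P1=23  P2=5  P3=11  P4=41  P5=30  P6=55  P7=17
Turnaround (C−A): P1=15  P2=5  P3=9  P4=36  P5=25  P6=52  P7=12
Turnaround = completion − arrival: P1=15, P2=5, P3=9, P4=36, P5=25, P6=52, P7=12
Total turnaround = 15 + 5 + 9 + 36 + 25 + 52 + 12 = 154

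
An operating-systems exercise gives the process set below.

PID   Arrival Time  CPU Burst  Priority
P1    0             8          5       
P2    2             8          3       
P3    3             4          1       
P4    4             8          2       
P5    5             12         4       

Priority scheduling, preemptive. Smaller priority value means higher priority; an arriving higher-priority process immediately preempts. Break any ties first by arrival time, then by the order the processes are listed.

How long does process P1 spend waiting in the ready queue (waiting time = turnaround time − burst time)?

32

Gantt: | P1 0-2 | P2 2-3 | P3 3-7 | P4 7-15 | P2 15-22 | P5 22-34 | P1 34-40 |
Completion: P1=40  P2=22  P3=7  P4=15  P5=34
Waiting(P1) = turnaround − burst = 40 − 8 = 32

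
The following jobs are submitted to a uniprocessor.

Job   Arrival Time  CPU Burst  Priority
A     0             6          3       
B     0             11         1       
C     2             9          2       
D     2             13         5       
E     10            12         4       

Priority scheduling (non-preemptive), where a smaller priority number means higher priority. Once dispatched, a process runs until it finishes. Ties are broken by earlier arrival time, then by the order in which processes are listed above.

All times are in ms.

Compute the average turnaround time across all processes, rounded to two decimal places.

Gantt: | B 0-11 | C 11-20 | A 20-26 | E 26-38 | D 38-51 |
Completion: A=26  B=11  C=20  D=51  E=38
Turnaround (C−A): A=26  B=11  C=18  D=49  E=28
Turnaround times: A=26, B=11, C=18, D=49, E=28
Average turnaround = (26+11+18+49+28) / 5 = 132/5 = 26.40

26.40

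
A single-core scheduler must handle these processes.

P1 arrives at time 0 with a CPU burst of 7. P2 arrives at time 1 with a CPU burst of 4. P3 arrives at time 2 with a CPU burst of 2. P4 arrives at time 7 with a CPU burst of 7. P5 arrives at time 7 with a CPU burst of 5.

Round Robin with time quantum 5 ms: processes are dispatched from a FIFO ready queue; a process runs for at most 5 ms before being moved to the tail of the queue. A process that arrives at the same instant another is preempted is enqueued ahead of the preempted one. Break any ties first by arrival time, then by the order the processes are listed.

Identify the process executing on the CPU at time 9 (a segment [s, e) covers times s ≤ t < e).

Timeline: | P1 0-5 | P2 5-9 | P3 9-11 | P1 11-13 | P4 13-18 | P5 18-23 | P4 23-25 |
Completion: P1=13  P2=9  P3=11  P4=25  P5=23
Turnaround (C−A): P1=13  P2=8  P3=9  P4=18  P5=16

P3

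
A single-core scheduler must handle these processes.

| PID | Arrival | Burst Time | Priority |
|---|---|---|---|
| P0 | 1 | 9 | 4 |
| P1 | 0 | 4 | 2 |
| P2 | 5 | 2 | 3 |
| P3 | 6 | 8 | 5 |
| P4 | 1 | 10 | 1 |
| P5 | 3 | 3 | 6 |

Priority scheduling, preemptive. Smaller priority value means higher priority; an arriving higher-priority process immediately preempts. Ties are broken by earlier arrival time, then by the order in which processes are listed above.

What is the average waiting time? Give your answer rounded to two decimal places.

13.83

Timeline: | P1 0-1 | P4 1-11 | P1 11-14 | P2 14-16 | P0 16-25 | P3 25-33 | P5 33-36 |
Completion: P0=25  P1=14  P2=16  P3=33  P4=11  P5=36
Turnaround (C−A): P0=24  P1=14  P2=11  P3=27  P4=10  P5=33
Waiting times: P0=15, P1=10, P2=9, P3=19, P4=0, P5=30
Average waiting = (15+10+9+19+0+30) / 6 = 83/6 = 13.83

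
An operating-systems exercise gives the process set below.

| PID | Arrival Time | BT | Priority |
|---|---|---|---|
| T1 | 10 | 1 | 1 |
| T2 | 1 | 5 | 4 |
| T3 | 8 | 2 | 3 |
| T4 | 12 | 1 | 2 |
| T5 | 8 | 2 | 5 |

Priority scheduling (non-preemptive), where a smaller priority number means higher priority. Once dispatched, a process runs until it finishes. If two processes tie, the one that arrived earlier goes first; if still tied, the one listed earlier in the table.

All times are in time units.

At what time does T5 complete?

13

Schedule: | idle 0-1 | T2 1-6 | idle 6-8 | T3 8-10 | T1 10-11 | T5 11-13 | T4 13-14 |
Completion: T1=11  T2=6  T3=10  T4=14  T5=13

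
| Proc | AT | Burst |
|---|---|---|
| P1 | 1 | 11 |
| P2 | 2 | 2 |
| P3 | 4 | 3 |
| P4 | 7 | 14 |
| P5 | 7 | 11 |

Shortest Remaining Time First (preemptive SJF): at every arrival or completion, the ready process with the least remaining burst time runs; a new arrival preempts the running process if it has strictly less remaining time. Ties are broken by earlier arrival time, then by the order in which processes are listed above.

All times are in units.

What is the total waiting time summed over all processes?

36

Timeline: | idle 0-1 | P1 1-2 | P2 2-4 | P3 4-7 | P1 7-17 | P5 17-28 | P4 28-42 |
Completion: P1=17  P2=4  P3=7  P4=42  P5=28
Waiting = turnaround − burst: P1=5, P2=0, P3=0, P4=21, P5=10
Total waiting = 5 + 0 + 0 + 21 + 10 = 36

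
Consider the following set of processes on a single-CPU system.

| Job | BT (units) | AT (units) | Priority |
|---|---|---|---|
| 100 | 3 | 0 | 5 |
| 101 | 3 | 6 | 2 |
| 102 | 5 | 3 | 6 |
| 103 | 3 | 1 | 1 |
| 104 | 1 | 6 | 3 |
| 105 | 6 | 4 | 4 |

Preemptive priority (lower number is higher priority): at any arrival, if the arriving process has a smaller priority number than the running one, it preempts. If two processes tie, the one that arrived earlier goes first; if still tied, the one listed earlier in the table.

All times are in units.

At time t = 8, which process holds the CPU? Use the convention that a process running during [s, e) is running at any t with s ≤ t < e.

101

Schedule: | 100 0-1 | 103 1-4 | 105 4-6 | 101 6-9 | 104 9-10 | 105 10-14 | 100 14-16 | 102 16-21 |
Completion: 100=16  101=9  102=21  103=4  104=10  105=14
Turnaround (C−A): 100=16  101=3  102=18  103=3  104=4  105=10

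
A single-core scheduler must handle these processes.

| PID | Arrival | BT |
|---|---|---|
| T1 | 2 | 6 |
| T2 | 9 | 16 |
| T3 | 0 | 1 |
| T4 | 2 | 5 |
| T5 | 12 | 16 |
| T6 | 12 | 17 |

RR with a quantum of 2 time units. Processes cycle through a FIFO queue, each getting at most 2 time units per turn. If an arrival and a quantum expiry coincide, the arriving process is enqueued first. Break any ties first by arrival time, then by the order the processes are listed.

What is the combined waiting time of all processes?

Timeline: | T3 0-1 | idle 1-2 | T1 2-4 | T4 4-6 | T1 6-8 | T4 8-10 | T1 10-12 | T2 12-14 | T4 14-15 | T5 15-17 | T6 17-19 | T2 19-21 | T5 21-23 | T6 23-25 | T2 25-27 | T5 27-29 | T6 29-31 | T2 31-33 | T5 33-35 | T6 35-37 | T2 37-39 | T5 39-41 | T6 41-43 | T2 43-45 | T5 45-47 | T6 47-49 | T2 49-51 | T5 51-53 | T6 53-55 | T2 55-57 | T5 57-59 | T6 59-62 |
Completion: T1=12  T2=57  T3=1  T4=15  T5=59  T6=62
Waiting = turnaround − burst: T1=4, T2=32, T3=0, T4=8, T5=31, T6=33
Total waiting = 4 + 32 + 0 + 8 + 31 + 33 = 108

108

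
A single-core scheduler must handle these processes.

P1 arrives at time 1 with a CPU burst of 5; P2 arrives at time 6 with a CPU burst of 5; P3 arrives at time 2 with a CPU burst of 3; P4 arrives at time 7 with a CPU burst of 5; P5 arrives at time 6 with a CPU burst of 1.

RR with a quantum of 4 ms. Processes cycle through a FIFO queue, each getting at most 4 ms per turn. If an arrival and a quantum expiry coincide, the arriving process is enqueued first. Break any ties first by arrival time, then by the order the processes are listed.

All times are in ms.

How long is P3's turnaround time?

Schedule: | idle 0-1 | P1 1-5 | P3 5-8 | P1 8-9 | P2 9-13 | P5 13-14 | P4 14-18 | P2 18-19 | P4 19-20 |
Completion: P1=9  P2=19  P3=8  P4=20  P5=14
Turnaround (C−A): P1=8  P2=13  P3=6  P4=13  P5=8
Turnaround(P3) = completion − arrival = 8 − 2 = 6

6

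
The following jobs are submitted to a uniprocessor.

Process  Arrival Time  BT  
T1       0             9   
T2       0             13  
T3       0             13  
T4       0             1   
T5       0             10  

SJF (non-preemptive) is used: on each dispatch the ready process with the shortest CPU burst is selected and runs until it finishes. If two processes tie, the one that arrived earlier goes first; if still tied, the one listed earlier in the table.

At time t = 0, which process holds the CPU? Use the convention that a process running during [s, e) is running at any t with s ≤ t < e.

T4

Gantt: | T4 0-1 | T1 1-10 | T5 10-20 | T2 20-33 | T3 33-46 |
Completion: T1=10  T2=33  T3=46  T4=1  T5=20
Turnaround (C−A): T1=10  T2=33  T3=46  T4=1  T5=20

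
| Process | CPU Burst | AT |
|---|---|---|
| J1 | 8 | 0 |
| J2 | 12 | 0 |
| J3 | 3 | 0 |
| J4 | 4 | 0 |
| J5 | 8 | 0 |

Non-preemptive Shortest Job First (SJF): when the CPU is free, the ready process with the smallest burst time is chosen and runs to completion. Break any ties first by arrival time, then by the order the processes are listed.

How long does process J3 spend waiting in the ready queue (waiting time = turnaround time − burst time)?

0

Schedule: | J3 0-3 | J4 3-7 | J1 7-15 | J5 15-23 | J2 23-35 |
Completion: J1=15  J2=35  J3=3  J4=7  J5=23
Turnaround (C−A): J1=15  J2=35  J3=3  J4=7  J5=23
Waiting(J3) = turnaround − burst = 3 − 3 = 0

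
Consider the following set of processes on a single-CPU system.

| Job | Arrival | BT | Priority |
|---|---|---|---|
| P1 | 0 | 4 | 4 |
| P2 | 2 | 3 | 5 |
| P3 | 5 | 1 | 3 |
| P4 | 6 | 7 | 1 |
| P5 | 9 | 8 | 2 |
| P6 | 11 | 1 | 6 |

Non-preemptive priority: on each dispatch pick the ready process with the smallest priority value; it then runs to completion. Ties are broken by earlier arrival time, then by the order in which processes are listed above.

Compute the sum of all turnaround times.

Gantt: | P1 0-4 | P2 4-7 | P4 7-14 | P5 14-22 | P3 22-23 | P6 23-24 |
Completion: P1=4  P2=7  P3=23  P4=14  P5=22  P6=24
Turnaround = completion − arrival: P1=4, P2=5, P3=18, P4=8, P5=13, P6=13
Total turnaround = 4 + 5 + 18 + 8 + 13 + 13 = 61

61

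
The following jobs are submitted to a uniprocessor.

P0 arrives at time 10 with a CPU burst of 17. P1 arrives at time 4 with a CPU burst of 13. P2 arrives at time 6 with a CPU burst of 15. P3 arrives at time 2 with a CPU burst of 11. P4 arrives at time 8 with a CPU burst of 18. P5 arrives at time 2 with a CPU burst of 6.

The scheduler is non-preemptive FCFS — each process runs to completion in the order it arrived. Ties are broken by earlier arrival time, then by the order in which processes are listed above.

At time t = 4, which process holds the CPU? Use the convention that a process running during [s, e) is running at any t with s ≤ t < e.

P3

Timeline: | idle 0-2 | P3 2-13 | P5 13-19 | P1 19-32 | P2 32-47 | P4 47-65 | P0 65-82 |
Completion: P0=82  P1=32  P2=47  P3=13  P4=65  P5=19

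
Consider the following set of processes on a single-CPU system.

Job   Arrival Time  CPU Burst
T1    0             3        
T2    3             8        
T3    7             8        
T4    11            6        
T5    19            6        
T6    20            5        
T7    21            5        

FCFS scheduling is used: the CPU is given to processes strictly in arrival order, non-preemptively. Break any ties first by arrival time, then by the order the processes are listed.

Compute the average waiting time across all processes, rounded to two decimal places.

Timeline: | T1 0-3 | T2 3-11 | T3 11-19 | T4 19-25 | T5 25-31 | T6 31-36 | T7 36-41 |
Completion: T1=3  T2=11  T3=19  T4=25  T5=31  T6=36  T7=41
Waiting times: T1=0, T2=0, T3=4, T4=8, T5=6, T6=11, T7=15
Average waiting = (0+0+4+8+6+11+15) / 7 = 44/7 = 6.29

6.29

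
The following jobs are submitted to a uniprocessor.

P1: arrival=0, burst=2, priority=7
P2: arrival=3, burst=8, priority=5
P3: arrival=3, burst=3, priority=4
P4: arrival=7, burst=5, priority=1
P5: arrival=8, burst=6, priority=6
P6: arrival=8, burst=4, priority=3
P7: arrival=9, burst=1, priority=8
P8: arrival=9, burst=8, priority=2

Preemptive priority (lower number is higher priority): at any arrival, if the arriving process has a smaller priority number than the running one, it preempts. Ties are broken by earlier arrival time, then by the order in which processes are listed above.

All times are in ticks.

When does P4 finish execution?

Timeline: | P1 0-2 | idle 2-3 | P3 3-6 | P2 6-7 | P4 7-12 | P8 12-20 | P6 20-24 | P2 24-31 | P5 31-37 | P7 37-38 |
Completion: P1=2  P2=31  P3=6  P4=12  P5=37  P6=24  P7=38  P8=20
Turnaround (C−A): P1=2  P2=28  P3=3  P4=5  P5=29  P6=16  P7=29  P8=11

12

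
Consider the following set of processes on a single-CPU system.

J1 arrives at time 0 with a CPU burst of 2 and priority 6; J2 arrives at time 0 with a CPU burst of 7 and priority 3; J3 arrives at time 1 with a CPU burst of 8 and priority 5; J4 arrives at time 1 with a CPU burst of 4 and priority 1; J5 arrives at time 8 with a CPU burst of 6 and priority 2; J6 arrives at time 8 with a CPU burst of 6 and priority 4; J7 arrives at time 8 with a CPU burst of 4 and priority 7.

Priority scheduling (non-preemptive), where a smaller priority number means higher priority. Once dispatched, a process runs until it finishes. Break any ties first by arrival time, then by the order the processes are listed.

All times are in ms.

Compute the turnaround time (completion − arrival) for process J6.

15

Timeline: | J2 0-7 | J4 7-11 | J5 11-17 | J6 17-23 | J3 23-31 | J1 31-33 | J7 33-37 |
Completion: J1=33  J2=7  J3=31  J4=11  J5=17  J6=23  J7=37
Turnaround (C−A): J1=33  J2=7  J3=30  J4=10  J5=9  J6=15  J7=29
Turnaround(J6) = completion − arrival = 23 − 8 = 15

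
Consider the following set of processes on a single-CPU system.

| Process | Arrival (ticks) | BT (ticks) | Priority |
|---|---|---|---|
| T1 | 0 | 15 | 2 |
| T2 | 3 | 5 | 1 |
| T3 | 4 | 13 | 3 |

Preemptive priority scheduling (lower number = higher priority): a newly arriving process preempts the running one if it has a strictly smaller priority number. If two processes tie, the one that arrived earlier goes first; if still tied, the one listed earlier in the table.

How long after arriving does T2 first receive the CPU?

0

Schedule: | T1 0-3 | T2 3-8 | T1 8-20 | T3 20-33 |
Completion: T1=20  T2=8  T3=33
Response(T2) = first start − arrival = 3 − 3 = 0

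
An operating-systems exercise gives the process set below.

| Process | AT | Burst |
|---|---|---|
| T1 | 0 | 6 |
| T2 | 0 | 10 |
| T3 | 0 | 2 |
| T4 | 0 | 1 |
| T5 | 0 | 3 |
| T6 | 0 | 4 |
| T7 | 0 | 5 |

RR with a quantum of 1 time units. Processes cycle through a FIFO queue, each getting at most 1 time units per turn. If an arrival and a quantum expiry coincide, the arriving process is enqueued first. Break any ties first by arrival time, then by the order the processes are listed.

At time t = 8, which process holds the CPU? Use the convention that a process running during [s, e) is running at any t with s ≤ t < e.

Timeline: | T1 0-1 | T2 1-2 | T3 2-3 | T4 3-4 | T5 4-5 | T6 5-6 | T7 6-7 | T1 7-8 | T2 8-9 | T3 9-10 | T5 10-11 | T6 11-12 | T7 12-13 | T1 13-14 | T2 14-15 | T5 15-16 | T6 16-17 | T7 17-18 | T1 18-19 | T2 19-20 | T6 20-21 | T7 21-22 | T1 22-23 | T2 23-24 | T7 24-25 | T1 25-26 | T2 26-31 |
Completion: T1=26  T2=31  T3=10  T4=4  T5=16  T6=21  T7=25
Turnaround (C−A): T1=26  T2=31  T3=10  T4=4  T5=16  T6=21  T7=25

T2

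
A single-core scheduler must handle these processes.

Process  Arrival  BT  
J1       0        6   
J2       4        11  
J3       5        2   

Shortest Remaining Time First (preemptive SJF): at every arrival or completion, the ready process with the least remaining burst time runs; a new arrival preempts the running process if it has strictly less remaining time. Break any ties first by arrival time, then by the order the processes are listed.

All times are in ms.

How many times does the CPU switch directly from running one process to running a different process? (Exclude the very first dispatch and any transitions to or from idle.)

Timeline: | J1 0-6 | J3 6-8 | J2 8-19 |
Completion: J1=6  J2=19  J3=8

2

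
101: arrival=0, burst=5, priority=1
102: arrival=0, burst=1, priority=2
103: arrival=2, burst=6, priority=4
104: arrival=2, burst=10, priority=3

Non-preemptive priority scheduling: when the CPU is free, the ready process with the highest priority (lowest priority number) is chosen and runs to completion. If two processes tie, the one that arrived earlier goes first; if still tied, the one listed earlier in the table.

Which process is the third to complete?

104

Gantt: | 101 0-5 | 102 5-6 | 104 6-16 | 103 16-22 |
Completion: 101=5  102=6  103=22  104=16
Finish order: 101 → 102 → 104 → 103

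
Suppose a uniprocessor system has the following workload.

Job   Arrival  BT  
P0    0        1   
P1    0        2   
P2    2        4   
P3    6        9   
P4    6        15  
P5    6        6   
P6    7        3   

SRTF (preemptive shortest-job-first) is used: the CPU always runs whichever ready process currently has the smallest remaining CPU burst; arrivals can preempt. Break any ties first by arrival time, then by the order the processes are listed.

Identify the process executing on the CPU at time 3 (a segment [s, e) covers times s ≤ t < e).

Schedule: | P0 0-1 | P1 1-3 | P2 3-7 | P6 7-10 | P5 10-16 | P3 16-25 | P4 25-40 |
Completion: P0=1  P1=3  P2=7  P3=25  P4=40  P5=16  P6=10
Turnaround (C−A): P0=1  P1=3  P2=5  P3=19  P4=34  P5=10  P6=3

P2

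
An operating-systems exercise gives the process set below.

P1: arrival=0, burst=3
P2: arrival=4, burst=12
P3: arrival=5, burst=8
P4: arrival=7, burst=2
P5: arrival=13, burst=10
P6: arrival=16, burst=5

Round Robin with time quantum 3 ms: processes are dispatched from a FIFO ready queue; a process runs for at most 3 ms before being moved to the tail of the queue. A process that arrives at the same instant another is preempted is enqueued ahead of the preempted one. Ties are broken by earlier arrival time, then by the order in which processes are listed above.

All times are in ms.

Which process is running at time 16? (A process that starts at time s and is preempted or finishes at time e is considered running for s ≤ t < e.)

P3

Timeline: | P1 0-3 | idle 3-4 | P2 4-7 | P3 7-10 | P4 10-12 | P2 12-15 | P3 15-18 | P5 18-21 | P2 21-24 | P6 24-27 | P3 27-29 | P5 29-32 | P2 32-35 | P6 35-37 | P5 37-41 |
Completion: P1=3  P2=35  P3=29  P4=12  P5=41  P6=37
Turnaround (C−A): P1=3  P2=31  P3=24  P4=5  P5=28  P6=21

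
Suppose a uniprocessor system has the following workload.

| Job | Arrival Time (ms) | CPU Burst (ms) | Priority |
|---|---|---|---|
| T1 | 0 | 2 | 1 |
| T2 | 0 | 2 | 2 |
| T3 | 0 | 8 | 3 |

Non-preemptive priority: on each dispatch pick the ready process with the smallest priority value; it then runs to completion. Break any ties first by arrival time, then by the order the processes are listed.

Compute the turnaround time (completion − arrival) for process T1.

2

Gantt: | T1 0-2 | T2 2-4 | T3 4-12 |
Completion: T1=2  T2=4  T3=12
Turnaround (C−A): T1=2  T2=4  T3=12
Turnaround(T1) = completion − arrival = 2 − 0 = 2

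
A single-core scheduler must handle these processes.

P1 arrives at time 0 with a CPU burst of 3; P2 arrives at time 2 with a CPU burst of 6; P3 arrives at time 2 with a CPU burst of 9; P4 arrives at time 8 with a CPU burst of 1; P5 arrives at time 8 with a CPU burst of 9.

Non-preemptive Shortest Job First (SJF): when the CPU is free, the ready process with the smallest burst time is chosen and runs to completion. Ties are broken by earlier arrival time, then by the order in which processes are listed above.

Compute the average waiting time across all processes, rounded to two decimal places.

4.20

Schedule: | P1 0-3 | P2 3-9 | P4 9-10 | P3 10-19 | P5 19-28 |
Completion: P1=3  P2=9  P3=19  P4=10  P5=28
Turnaround (C−A): P1=3  P2=7  P3=17  P4=2  P5=20
Waiting times: P1=0, P2=1, P3=8, P4=1, P5=11
Average waiting = (0+1+8+1+11) / 5 = 21/5 = 4.20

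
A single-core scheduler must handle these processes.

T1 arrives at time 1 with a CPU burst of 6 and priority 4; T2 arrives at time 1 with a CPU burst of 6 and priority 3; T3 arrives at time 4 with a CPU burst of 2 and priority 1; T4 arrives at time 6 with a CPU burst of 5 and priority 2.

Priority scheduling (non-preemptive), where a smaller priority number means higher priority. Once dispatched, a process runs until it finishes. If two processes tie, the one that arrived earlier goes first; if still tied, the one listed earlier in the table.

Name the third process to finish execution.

T4

Timeline: | idle 0-1 | T2 1-7 | T3 7-9 | T4 9-14 | T1 14-20 |
Completion: T1=20  T2=7  T3=9  T4=14
Turnaround (C−A): T1=19  T2=6  T3=5  T4=8
Finish order: T2 → T3 → T4 → T1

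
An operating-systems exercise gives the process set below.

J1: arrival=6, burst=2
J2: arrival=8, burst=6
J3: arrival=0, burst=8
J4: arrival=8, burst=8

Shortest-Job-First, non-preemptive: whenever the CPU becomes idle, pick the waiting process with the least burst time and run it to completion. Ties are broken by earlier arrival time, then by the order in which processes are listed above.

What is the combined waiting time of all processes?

Timeline: | J3 0-8 | J1 8-10 | J2 10-16 | J4 16-24 |
Completion: J1=10  J2=16  J3=8  J4=24
Turnaround (C−A): J1=4  J2=8  J3=8  J4=16
Waiting = turnaround − burst: J1=2, J2=2, J3=0, J4=8
Total waiting = 2 + 2 + 0 + 8 = 12

12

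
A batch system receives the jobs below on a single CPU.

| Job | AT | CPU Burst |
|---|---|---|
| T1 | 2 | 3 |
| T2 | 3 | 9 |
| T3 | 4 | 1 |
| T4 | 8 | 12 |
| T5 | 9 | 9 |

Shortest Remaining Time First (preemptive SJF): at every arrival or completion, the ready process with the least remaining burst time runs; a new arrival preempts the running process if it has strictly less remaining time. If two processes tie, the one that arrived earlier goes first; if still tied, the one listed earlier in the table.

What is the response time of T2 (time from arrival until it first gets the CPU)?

3

Timeline: | idle 0-2 | T1 2-5 | T3 5-6 | T2 6-15 | T5 15-24 | T4 24-36 |
Completion: T1=5  T2=15  T3=6  T4=36  T5=24
Response(T2) = first start − arrival = 6 − 3 = 3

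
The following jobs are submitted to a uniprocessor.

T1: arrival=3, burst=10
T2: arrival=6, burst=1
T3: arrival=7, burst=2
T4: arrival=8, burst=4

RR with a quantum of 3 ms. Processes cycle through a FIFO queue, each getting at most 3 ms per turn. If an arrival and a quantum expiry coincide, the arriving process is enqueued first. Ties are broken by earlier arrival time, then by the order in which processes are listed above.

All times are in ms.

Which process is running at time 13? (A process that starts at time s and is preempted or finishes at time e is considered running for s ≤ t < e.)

T4

Schedule: | idle 0-3 | T1 3-6 | T2 6-7 | T1 7-10 | T3 10-12 | T4 12-15 | T1 15-18 | T4 18-19 | T1 19-20 |
Completion: T1=20  T2=7  T3=12  T4=19
Turnaround (C−A): T1=17  T2=1  T3=5  T4=11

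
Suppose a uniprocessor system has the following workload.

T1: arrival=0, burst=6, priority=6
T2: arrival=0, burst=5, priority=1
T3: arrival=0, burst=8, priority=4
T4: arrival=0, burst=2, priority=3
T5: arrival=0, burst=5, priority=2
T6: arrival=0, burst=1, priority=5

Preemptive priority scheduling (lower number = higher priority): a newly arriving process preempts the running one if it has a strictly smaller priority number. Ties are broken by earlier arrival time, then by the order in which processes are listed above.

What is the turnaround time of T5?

10

Timeline: | T2 0-5 | T5 5-10 | T4 10-12 | T3 12-20 | T6 20-21 | T1 21-27 |
Completion: T1=27  T2=5  T3=20  T4=12  T5=10  T6=21
Turnaround (C−A): T1=27  T2=5  T3=20  T4=12  T5=10  T6=21
Turnaround(T5) = completion − arrival = 10 − 0 = 10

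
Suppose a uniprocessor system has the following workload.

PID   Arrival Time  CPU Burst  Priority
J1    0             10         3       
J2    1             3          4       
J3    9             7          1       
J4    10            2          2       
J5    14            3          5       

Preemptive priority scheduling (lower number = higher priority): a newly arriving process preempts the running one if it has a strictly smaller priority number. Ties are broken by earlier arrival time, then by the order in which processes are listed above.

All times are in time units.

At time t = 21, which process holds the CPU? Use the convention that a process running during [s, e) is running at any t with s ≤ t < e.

Gantt: | J1 0-9 | J3 9-16 | J4 16-18 | J1 18-19 | J2 19-22 | J5 22-25 |
Completion: J1=19  J2=22  J3=16  J4=18  J5=25

J2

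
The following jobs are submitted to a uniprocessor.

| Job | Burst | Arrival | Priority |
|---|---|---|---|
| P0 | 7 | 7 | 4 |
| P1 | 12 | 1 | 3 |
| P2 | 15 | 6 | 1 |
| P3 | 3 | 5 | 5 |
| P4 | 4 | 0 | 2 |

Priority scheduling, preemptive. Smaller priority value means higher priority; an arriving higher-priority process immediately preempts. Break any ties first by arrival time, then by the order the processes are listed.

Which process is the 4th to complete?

P0

Timeline: | P4 0-4 | P1 4-6 | P2 6-21 | P1 21-31 | P0 31-38 | P3 38-41 |
Completion: P0=38  P1=31  P2=21  P3=41  P4=4
Turnaround (C−A): P0=31  P1=30  P2=15  P3=36  P4=4
Finish order: P4 → P2 → P1 → P0 → P3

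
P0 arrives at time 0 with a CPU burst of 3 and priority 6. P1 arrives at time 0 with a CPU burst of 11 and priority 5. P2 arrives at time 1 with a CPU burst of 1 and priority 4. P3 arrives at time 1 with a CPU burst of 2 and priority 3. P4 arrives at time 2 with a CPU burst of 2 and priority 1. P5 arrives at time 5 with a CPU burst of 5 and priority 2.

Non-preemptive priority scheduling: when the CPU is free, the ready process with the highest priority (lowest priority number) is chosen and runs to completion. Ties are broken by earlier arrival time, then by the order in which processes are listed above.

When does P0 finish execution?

Timeline: | P1 0-11 | P4 11-13 | P5 13-18 | P3 18-20 | P2 20-21 | P0 21-24 |
Completion: P0=24  P1=11  P2=21  P3=20  P4=13  P5=18
Turnaround (C−A): P0=24  P1=11  P2=20  P3=19  P4=11  P5=13

24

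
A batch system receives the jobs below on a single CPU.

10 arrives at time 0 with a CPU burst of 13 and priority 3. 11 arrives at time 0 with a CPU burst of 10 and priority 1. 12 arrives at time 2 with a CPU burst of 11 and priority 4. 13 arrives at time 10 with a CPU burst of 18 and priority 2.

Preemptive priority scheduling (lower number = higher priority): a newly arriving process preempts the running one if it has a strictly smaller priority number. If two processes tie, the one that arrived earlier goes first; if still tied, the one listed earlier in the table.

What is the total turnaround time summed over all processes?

Schedule: | 11 0-10 | 13 10-28 | 10 28-41 | 12 41-52 |
Completion: 10=41  11=10  12=52  13=28
Turnaround = completion − arrival: 10=41, 11=10, 12=50, 13=18
Total turnaround = 41 + 10 + 50 + 18 = 119

119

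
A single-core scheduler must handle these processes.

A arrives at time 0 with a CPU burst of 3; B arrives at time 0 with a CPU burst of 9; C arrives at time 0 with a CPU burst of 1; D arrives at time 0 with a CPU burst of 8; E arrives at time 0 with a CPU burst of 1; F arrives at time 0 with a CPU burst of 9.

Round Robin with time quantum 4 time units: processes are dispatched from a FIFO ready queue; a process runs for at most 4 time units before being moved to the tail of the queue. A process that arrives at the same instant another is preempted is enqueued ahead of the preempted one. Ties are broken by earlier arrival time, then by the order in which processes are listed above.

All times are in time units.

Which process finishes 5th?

Gantt: | A 0-3 | B 3-7 | C 7-8 | D 8-12 | E 12-13 | F 13-17 | B 17-21 | D 21-25 | F 25-29 | B 29-30 | F 30-31 |
Completion: A=3  B=30  C=8  D=25  E=13  F=31
Turnaround (C−A): A=3  B=30  C=8  D=25  E=13  F=31
Finish order: A → C → E → D → B → F

B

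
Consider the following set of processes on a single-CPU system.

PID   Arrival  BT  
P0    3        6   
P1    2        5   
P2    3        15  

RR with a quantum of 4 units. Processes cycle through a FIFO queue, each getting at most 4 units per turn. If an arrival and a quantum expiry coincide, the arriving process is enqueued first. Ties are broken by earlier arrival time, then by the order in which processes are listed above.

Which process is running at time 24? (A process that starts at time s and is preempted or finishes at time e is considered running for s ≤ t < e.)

Gantt: | idle 0-2 | P1 2-6 | P0 6-10 | P2 10-14 | P1 14-15 | P0 15-17 | P2 17-28 |
Completion: P0=17  P1=15  P2=28
Turnaround (C−A): P0=14  P1=13  P2=25

P2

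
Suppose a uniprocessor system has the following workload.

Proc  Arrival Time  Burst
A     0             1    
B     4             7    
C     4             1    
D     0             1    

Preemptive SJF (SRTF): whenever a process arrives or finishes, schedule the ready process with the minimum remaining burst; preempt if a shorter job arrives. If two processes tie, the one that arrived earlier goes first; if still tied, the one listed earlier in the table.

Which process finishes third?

Schedule: | A 0-1 | D 1-2 | idle 2-4 | C 4-5 | B 5-12 |
Completion: A=1  B=12  C=5  D=2
Turnaround (C−A): A=1  B=8  C=1  D=2
Finish order: A → D → C → B

C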